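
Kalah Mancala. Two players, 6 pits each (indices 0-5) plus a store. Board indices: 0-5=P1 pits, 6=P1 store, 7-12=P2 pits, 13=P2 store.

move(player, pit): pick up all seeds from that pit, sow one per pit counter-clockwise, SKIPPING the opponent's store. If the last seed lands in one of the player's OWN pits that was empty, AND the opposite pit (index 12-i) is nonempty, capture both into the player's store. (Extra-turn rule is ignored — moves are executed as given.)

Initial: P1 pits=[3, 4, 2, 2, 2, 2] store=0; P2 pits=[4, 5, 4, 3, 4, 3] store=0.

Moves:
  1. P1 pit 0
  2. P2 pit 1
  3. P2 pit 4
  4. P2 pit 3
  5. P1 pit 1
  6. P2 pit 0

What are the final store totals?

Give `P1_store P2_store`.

Move 1: P1 pit0 -> P1=[0,5,3,3,2,2](0) P2=[4,5,4,3,4,3](0)
Move 2: P2 pit1 -> P1=[0,5,3,3,2,2](0) P2=[4,0,5,4,5,4](1)
Move 3: P2 pit4 -> P1=[1,6,4,3,2,2](0) P2=[4,0,5,4,0,5](2)
Move 4: P2 pit3 -> P1=[2,6,4,3,2,2](0) P2=[4,0,5,0,1,6](3)
Move 5: P1 pit1 -> P1=[2,0,5,4,3,3](1) P2=[5,0,5,0,1,6](3)
Move 6: P2 pit0 -> P1=[2,0,5,4,3,3](1) P2=[0,1,6,1,2,7](3)

Answer: 1 3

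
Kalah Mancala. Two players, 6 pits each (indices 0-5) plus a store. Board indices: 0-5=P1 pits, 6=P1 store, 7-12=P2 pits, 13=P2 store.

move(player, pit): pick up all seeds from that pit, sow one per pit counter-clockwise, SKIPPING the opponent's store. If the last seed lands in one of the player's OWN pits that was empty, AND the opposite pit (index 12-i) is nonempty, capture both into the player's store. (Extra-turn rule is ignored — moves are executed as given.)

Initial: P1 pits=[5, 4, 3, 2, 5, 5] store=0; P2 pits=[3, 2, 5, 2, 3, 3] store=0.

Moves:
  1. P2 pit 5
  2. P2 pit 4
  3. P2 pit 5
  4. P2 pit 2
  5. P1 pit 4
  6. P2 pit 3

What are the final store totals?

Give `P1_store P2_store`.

Move 1: P2 pit5 -> P1=[6,5,3,2,5,5](0) P2=[3,2,5,2,3,0](1)
Move 2: P2 pit4 -> P1=[7,5,3,2,5,5](0) P2=[3,2,5,2,0,1](2)
Move 3: P2 pit5 -> P1=[7,5,3,2,5,5](0) P2=[3,2,5,2,0,0](3)
Move 4: P2 pit2 -> P1=[8,5,3,2,5,5](0) P2=[3,2,0,3,1,1](4)
Move 5: P1 pit4 -> P1=[8,5,3,2,0,6](1) P2=[4,3,1,3,1,1](4)
Move 6: P2 pit3 -> P1=[8,5,3,2,0,6](1) P2=[4,3,1,0,2,2](5)

Answer: 1 5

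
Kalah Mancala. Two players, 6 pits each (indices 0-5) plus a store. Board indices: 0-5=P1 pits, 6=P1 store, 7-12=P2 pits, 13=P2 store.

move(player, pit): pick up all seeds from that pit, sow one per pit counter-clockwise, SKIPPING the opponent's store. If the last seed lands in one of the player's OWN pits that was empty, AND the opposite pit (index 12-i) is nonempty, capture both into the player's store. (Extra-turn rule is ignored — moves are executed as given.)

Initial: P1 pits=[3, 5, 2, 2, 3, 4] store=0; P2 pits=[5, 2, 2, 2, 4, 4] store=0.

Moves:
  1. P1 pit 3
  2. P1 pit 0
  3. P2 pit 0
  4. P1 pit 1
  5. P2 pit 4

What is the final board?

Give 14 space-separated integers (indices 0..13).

Answer: 1 1 5 1 5 6 4 1 3 1 3 0 6 1

Derivation:
Move 1: P1 pit3 -> P1=[3,5,2,0,4,5](0) P2=[5,2,2,2,4,4](0)
Move 2: P1 pit0 -> P1=[0,6,3,0,4,5](3) P2=[5,2,0,2,4,4](0)
Move 3: P2 pit0 -> P1=[0,6,3,0,4,5](3) P2=[0,3,1,3,5,5](0)
Move 4: P1 pit1 -> P1=[0,0,4,1,5,6](4) P2=[1,3,1,3,5,5](0)
Move 5: P2 pit4 -> P1=[1,1,5,1,5,6](4) P2=[1,3,1,3,0,6](1)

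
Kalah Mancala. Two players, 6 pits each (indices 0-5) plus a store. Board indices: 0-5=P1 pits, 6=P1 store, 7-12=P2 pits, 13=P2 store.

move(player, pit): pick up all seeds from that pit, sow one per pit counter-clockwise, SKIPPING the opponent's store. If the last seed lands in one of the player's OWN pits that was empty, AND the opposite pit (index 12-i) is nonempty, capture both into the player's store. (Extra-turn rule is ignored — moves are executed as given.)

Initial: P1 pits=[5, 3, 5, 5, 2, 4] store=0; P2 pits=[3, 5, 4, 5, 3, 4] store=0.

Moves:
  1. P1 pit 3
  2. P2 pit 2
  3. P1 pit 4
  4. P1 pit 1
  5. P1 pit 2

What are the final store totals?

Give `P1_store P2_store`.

Move 1: P1 pit3 -> P1=[5,3,5,0,3,5](1) P2=[4,6,4,5,3,4](0)
Move 2: P2 pit2 -> P1=[5,3,5,0,3,5](1) P2=[4,6,0,6,4,5](1)
Move 3: P1 pit4 -> P1=[5,3,5,0,0,6](2) P2=[5,6,0,6,4,5](1)
Move 4: P1 pit1 -> P1=[5,0,6,1,0,6](9) P2=[5,0,0,6,4,5](1)
Move 5: P1 pit2 -> P1=[5,0,0,2,1,7](10) P2=[6,1,0,6,4,5](1)

Answer: 10 1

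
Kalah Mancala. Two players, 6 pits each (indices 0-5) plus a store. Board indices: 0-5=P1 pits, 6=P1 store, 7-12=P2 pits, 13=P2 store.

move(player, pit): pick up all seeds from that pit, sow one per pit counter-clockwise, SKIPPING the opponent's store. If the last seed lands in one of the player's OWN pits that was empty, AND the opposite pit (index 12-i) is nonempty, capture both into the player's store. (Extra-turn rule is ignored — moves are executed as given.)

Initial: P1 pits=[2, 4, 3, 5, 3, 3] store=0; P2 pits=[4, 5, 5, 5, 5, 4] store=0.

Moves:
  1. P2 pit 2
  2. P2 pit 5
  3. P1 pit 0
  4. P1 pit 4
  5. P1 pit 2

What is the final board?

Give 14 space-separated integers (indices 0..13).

Move 1: P2 pit2 -> P1=[3,4,3,5,3,3](0) P2=[4,5,0,6,6,5](1)
Move 2: P2 pit5 -> P1=[4,5,4,6,3,3](0) P2=[4,5,0,6,6,0](2)
Move 3: P1 pit0 -> P1=[0,6,5,7,4,3](0) P2=[4,5,0,6,6,0](2)
Move 4: P1 pit4 -> P1=[0,6,5,7,0,4](1) P2=[5,6,0,6,6,0](2)
Move 5: P1 pit2 -> P1=[0,6,0,8,1,5](2) P2=[6,6,0,6,6,0](2)

Answer: 0 6 0 8 1 5 2 6 6 0 6 6 0 2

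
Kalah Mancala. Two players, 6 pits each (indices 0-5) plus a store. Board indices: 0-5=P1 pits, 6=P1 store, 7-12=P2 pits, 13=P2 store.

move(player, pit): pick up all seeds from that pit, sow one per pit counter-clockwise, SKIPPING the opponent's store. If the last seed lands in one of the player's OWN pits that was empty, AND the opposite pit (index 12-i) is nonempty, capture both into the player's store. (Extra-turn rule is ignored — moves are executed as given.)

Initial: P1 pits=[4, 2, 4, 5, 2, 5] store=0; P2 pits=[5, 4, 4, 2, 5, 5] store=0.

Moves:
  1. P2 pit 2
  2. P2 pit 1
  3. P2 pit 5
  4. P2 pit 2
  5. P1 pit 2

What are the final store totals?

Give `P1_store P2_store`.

Move 1: P2 pit2 -> P1=[4,2,4,5,2,5](0) P2=[5,4,0,3,6,6](1)
Move 2: P2 pit1 -> P1=[4,2,4,5,2,5](0) P2=[5,0,1,4,7,7](1)
Move 3: P2 pit5 -> P1=[5,3,5,6,3,6](0) P2=[5,0,1,4,7,0](2)
Move 4: P2 pit2 -> P1=[5,3,5,6,3,6](0) P2=[5,0,0,5,7,0](2)
Move 5: P1 pit2 -> P1=[5,3,0,7,4,7](1) P2=[6,0,0,5,7,0](2)

Answer: 1 2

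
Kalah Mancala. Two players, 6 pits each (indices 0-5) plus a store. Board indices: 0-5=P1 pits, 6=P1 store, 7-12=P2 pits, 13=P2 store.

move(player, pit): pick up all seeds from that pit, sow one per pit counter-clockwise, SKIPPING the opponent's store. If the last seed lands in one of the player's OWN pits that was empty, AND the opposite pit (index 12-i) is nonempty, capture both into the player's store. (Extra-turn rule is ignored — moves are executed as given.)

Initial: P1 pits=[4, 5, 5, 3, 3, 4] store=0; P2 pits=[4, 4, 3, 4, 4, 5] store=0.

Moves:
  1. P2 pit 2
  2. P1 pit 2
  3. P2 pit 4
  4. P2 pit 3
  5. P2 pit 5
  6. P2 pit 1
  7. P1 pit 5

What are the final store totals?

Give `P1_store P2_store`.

Answer: 2 11

Derivation:
Move 1: P2 pit2 -> P1=[4,5,5,3,3,4](0) P2=[4,4,0,5,5,6](0)
Move 2: P1 pit2 -> P1=[4,5,0,4,4,5](1) P2=[5,4,0,5,5,6](0)
Move 3: P2 pit4 -> P1=[5,6,1,4,4,5](1) P2=[5,4,0,5,0,7](1)
Move 4: P2 pit3 -> P1=[6,7,1,4,4,5](1) P2=[5,4,0,0,1,8](2)
Move 5: P2 pit5 -> P1=[7,8,2,5,5,6](1) P2=[6,4,0,0,1,0](3)
Move 6: P2 pit1 -> P1=[0,8,2,5,5,6](1) P2=[6,0,1,1,2,0](11)
Move 7: P1 pit5 -> P1=[0,8,2,5,5,0](2) P2=[7,1,2,2,3,0](11)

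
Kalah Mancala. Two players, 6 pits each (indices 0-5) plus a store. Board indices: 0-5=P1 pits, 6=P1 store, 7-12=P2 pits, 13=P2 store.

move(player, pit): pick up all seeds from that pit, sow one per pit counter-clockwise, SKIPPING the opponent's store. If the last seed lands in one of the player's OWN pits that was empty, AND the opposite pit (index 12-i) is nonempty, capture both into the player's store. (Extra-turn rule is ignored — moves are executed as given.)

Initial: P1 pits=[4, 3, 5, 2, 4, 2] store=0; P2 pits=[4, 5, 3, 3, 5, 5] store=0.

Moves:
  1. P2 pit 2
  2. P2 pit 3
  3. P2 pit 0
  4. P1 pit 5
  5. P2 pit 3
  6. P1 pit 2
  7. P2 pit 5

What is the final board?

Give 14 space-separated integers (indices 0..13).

Move 1: P2 pit2 -> P1=[4,3,5,2,4,2](0) P2=[4,5,0,4,6,6](0)
Move 2: P2 pit3 -> P1=[5,3,5,2,4,2](0) P2=[4,5,0,0,7,7](1)
Move 3: P2 pit0 -> P1=[5,3,5,2,4,2](0) P2=[0,6,1,1,8,7](1)
Move 4: P1 pit5 -> P1=[5,3,5,2,4,0](1) P2=[1,6,1,1,8,7](1)
Move 5: P2 pit3 -> P1=[5,3,5,2,4,0](1) P2=[1,6,1,0,9,7](1)
Move 6: P1 pit2 -> P1=[5,3,0,3,5,1](2) P2=[2,6,1,0,9,7](1)
Move 7: P2 pit5 -> P1=[6,4,1,4,6,2](2) P2=[2,6,1,0,9,0](2)

Answer: 6 4 1 4 6 2 2 2 6 1 0 9 0 2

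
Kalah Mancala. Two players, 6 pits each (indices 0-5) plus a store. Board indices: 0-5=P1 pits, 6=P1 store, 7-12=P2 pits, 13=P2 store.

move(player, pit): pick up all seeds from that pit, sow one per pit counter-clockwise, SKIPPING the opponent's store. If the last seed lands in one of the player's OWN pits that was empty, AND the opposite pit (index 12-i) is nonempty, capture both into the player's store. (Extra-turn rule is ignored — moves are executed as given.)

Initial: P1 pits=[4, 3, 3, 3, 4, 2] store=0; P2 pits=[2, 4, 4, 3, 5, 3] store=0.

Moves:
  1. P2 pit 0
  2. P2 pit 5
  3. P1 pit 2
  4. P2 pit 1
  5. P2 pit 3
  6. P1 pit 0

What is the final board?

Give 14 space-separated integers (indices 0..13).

Answer: 0 5 1 5 6 4 1 0 0 6 0 7 2 3

Derivation:
Move 1: P2 pit0 -> P1=[4,3,3,3,4,2](0) P2=[0,5,5,3,5,3](0)
Move 2: P2 pit5 -> P1=[5,4,3,3,4,2](0) P2=[0,5,5,3,5,0](1)
Move 3: P1 pit2 -> P1=[5,4,0,4,5,3](0) P2=[0,5,5,3,5,0](1)
Move 4: P2 pit1 -> P1=[5,4,0,4,5,3](0) P2=[0,0,6,4,6,1](2)
Move 5: P2 pit3 -> P1=[6,4,0,4,5,3](0) P2=[0,0,6,0,7,2](3)
Move 6: P1 pit0 -> P1=[0,5,1,5,6,4](1) P2=[0,0,6,0,7,2](3)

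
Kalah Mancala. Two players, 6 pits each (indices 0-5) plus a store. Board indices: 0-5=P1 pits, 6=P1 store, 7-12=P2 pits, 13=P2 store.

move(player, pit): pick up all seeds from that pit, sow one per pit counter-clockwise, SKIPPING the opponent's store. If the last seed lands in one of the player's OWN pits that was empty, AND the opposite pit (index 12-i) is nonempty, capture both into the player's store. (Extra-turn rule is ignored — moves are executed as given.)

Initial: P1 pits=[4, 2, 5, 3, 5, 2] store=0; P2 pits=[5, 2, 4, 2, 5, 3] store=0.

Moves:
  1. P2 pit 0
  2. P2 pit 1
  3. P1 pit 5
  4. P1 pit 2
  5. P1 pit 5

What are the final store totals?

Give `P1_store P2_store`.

Move 1: P2 pit0 -> P1=[4,2,5,3,5,2](0) P2=[0,3,5,3,6,4](0)
Move 2: P2 pit1 -> P1=[4,2,5,3,5,2](0) P2=[0,0,6,4,7,4](0)
Move 3: P1 pit5 -> P1=[4,2,5,3,5,0](1) P2=[1,0,6,4,7,4](0)
Move 4: P1 pit2 -> P1=[4,2,0,4,6,1](2) P2=[2,0,6,4,7,4](0)
Move 5: P1 pit5 -> P1=[4,2,0,4,6,0](3) P2=[2,0,6,4,7,4](0)

Answer: 3 0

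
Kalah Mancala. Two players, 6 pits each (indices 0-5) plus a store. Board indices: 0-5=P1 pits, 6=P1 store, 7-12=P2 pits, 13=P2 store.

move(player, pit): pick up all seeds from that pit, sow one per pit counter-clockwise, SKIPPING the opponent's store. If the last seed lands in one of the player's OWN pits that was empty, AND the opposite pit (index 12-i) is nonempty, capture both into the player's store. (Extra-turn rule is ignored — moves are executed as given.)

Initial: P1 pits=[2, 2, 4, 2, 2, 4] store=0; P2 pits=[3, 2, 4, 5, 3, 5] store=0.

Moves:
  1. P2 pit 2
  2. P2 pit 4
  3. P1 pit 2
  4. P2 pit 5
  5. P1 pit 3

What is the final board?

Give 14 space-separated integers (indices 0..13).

Move 1: P2 pit2 -> P1=[2,2,4,2,2,4](0) P2=[3,2,0,6,4,6](1)
Move 2: P2 pit4 -> P1=[3,3,4,2,2,4](0) P2=[3,2,0,6,0,7](2)
Move 3: P1 pit2 -> P1=[3,3,0,3,3,5](1) P2=[3,2,0,6,0,7](2)
Move 4: P2 pit5 -> P1=[4,4,1,4,4,6](1) P2=[3,2,0,6,0,0](3)
Move 5: P1 pit3 -> P1=[4,4,1,0,5,7](2) P2=[4,2,0,6,0,0](3)

Answer: 4 4 1 0 5 7 2 4 2 0 6 0 0 3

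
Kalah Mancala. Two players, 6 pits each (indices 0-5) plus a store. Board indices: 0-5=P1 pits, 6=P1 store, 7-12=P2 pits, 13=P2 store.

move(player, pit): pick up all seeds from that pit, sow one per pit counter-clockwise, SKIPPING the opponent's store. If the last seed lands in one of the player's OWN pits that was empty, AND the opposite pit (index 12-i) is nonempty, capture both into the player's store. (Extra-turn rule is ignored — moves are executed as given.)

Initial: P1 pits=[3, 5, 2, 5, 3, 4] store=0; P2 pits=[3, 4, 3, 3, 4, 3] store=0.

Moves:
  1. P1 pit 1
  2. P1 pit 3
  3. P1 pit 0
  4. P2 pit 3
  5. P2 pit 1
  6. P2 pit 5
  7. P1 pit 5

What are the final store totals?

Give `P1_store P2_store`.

Answer: 8 3

Derivation:
Move 1: P1 pit1 -> P1=[3,0,3,6,4,5](1) P2=[3,4,3,3,4,3](0)
Move 2: P1 pit3 -> P1=[3,0,3,0,5,6](2) P2=[4,5,4,3,4,3](0)
Move 3: P1 pit0 -> P1=[0,1,4,0,5,6](7) P2=[4,5,0,3,4,3](0)
Move 4: P2 pit3 -> P1=[0,1,4,0,5,6](7) P2=[4,5,0,0,5,4](1)
Move 5: P2 pit1 -> P1=[0,1,4,0,5,6](7) P2=[4,0,1,1,6,5](2)
Move 6: P2 pit5 -> P1=[1,2,5,1,5,6](7) P2=[4,0,1,1,6,0](3)
Move 7: P1 pit5 -> P1=[1,2,5,1,5,0](8) P2=[5,1,2,2,7,0](3)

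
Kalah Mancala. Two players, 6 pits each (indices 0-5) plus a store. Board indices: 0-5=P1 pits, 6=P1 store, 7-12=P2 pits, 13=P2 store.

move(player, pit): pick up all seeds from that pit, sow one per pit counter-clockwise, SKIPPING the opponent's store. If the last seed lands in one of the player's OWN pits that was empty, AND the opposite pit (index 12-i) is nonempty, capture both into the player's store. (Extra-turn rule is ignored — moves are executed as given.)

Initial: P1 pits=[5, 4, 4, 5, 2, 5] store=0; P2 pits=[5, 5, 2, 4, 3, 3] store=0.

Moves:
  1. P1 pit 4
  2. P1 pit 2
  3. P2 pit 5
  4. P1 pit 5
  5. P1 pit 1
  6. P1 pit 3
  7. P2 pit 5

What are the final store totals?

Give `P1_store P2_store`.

Answer: 5 2

Derivation:
Move 1: P1 pit4 -> P1=[5,4,4,5,0,6](1) P2=[5,5,2,4,3,3](0)
Move 2: P1 pit2 -> P1=[5,4,0,6,1,7](2) P2=[5,5,2,4,3,3](0)
Move 3: P2 pit5 -> P1=[6,5,0,6,1,7](2) P2=[5,5,2,4,3,0](1)
Move 4: P1 pit5 -> P1=[6,5,0,6,1,0](3) P2=[6,6,3,5,4,1](1)
Move 5: P1 pit1 -> P1=[6,0,1,7,2,1](4) P2=[6,6,3,5,4,1](1)
Move 6: P1 pit3 -> P1=[6,0,1,0,3,2](5) P2=[7,7,4,6,4,1](1)
Move 7: P2 pit5 -> P1=[6,0,1,0,3,2](5) P2=[7,7,4,6,4,0](2)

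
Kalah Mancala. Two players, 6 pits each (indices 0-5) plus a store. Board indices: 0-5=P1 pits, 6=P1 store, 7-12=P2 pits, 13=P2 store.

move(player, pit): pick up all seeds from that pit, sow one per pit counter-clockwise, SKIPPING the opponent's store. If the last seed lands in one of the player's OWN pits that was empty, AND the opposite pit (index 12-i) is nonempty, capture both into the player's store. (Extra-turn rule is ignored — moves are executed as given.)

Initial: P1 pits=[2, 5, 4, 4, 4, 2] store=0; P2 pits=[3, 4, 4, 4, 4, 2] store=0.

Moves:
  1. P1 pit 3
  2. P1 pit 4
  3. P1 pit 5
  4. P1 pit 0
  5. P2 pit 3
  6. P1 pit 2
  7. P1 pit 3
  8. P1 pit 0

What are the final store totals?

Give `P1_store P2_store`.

Move 1: P1 pit3 -> P1=[2,5,4,0,5,3](1) P2=[4,4,4,4,4,2](0)
Move 2: P1 pit4 -> P1=[2,5,4,0,0,4](2) P2=[5,5,5,4,4,2](0)
Move 3: P1 pit5 -> P1=[2,5,4,0,0,0](3) P2=[6,6,6,4,4,2](0)
Move 4: P1 pit0 -> P1=[0,6,5,0,0,0](3) P2=[6,6,6,4,4,2](0)
Move 5: P2 pit3 -> P1=[1,6,5,0,0,0](3) P2=[6,6,6,0,5,3](1)
Move 6: P1 pit2 -> P1=[1,6,0,1,1,1](4) P2=[7,6,6,0,5,3](1)
Move 7: P1 pit3 -> P1=[1,6,0,0,2,1](4) P2=[7,6,6,0,5,3](1)
Move 8: P1 pit0 -> P1=[0,7,0,0,2,1](4) P2=[7,6,6,0,5,3](1)

Answer: 4 1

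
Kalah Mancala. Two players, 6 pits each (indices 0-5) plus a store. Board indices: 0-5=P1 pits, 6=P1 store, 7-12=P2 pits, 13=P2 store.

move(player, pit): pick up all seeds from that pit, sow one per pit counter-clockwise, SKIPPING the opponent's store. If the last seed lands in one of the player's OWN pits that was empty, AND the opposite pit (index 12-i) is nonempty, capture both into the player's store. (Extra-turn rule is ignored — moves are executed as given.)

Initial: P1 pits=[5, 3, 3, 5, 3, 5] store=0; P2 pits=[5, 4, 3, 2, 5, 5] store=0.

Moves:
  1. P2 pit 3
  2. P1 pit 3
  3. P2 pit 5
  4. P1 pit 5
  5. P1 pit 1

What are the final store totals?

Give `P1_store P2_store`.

Move 1: P2 pit3 -> P1=[5,3,3,5,3,5](0) P2=[5,4,3,0,6,6](0)
Move 2: P1 pit3 -> P1=[5,3,3,0,4,6](1) P2=[6,5,3,0,6,6](0)
Move 3: P2 pit5 -> P1=[6,4,4,1,5,6](1) P2=[6,5,3,0,6,0](1)
Move 4: P1 pit5 -> P1=[6,4,4,1,5,0](2) P2=[7,6,4,1,7,0](1)
Move 5: P1 pit1 -> P1=[6,0,5,2,6,0](10) P2=[0,6,4,1,7,0](1)

Answer: 10 1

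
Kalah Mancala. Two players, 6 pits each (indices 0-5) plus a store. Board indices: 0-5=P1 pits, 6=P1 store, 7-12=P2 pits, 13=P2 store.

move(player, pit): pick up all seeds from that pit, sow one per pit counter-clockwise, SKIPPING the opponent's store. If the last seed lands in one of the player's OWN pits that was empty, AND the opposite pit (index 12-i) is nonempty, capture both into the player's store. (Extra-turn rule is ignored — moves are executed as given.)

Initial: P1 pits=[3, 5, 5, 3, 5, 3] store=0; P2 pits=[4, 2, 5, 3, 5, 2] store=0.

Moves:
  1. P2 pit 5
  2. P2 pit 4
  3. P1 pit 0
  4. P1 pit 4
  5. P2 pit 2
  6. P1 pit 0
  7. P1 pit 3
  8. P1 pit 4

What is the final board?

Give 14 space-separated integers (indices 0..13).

Answer: 0 9 7 0 0 7 2 6 3 0 5 1 2 3

Derivation:
Move 1: P2 pit5 -> P1=[4,5,5,3,5,3](0) P2=[4,2,5,3,5,0](1)
Move 2: P2 pit4 -> P1=[5,6,6,3,5,3](0) P2=[4,2,5,3,0,1](2)
Move 3: P1 pit0 -> P1=[0,7,7,4,6,4](0) P2=[4,2,5,3,0,1](2)
Move 4: P1 pit4 -> P1=[0,7,7,4,0,5](1) P2=[5,3,6,4,0,1](2)
Move 5: P2 pit2 -> P1=[1,8,7,4,0,5](1) P2=[5,3,0,5,1,2](3)
Move 6: P1 pit0 -> P1=[0,9,7,4,0,5](1) P2=[5,3,0,5,1,2](3)
Move 7: P1 pit3 -> P1=[0,9,7,0,1,6](2) P2=[6,3,0,5,1,2](3)
Move 8: P1 pit4 -> P1=[0,9,7,0,0,7](2) P2=[6,3,0,5,1,2](3)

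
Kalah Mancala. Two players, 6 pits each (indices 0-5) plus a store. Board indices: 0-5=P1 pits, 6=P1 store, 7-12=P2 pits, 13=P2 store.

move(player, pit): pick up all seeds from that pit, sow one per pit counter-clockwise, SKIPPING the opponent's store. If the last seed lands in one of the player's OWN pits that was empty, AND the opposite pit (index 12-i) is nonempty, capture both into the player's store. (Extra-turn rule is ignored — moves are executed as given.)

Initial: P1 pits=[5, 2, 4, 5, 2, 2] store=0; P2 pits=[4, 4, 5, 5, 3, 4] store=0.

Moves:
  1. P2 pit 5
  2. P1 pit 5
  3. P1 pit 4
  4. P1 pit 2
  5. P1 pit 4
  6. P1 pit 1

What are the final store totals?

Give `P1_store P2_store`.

Answer: 8 1

Derivation:
Move 1: P2 pit5 -> P1=[6,3,5,5,2,2](0) P2=[4,4,5,5,3,0](1)
Move 2: P1 pit5 -> P1=[6,3,5,5,2,0](1) P2=[5,4,5,5,3,0](1)
Move 3: P1 pit4 -> P1=[6,3,5,5,0,1](2) P2=[5,4,5,5,3,0](1)
Move 4: P1 pit2 -> P1=[6,3,0,6,1,2](3) P2=[6,4,5,5,3,0](1)
Move 5: P1 pit4 -> P1=[6,3,0,6,0,3](3) P2=[6,4,5,5,3,0](1)
Move 6: P1 pit1 -> P1=[6,0,1,7,0,3](8) P2=[6,0,5,5,3,0](1)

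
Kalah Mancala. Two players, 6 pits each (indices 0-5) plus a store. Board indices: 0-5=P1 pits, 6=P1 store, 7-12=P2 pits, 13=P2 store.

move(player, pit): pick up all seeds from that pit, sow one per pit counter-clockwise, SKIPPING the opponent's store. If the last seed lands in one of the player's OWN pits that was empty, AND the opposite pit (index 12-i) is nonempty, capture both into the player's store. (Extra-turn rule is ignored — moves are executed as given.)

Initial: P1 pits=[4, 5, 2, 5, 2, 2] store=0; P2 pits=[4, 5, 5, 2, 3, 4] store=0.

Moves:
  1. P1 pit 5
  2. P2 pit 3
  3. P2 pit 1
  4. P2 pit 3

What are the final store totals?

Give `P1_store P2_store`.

Move 1: P1 pit5 -> P1=[4,5,2,5,2,0](1) P2=[5,5,5,2,3,4](0)
Move 2: P2 pit3 -> P1=[4,5,2,5,2,0](1) P2=[5,5,5,0,4,5](0)
Move 3: P2 pit1 -> P1=[4,5,2,5,2,0](1) P2=[5,0,6,1,5,6](1)
Move 4: P2 pit3 -> P1=[4,5,2,5,2,0](1) P2=[5,0,6,0,6,6](1)

Answer: 1 1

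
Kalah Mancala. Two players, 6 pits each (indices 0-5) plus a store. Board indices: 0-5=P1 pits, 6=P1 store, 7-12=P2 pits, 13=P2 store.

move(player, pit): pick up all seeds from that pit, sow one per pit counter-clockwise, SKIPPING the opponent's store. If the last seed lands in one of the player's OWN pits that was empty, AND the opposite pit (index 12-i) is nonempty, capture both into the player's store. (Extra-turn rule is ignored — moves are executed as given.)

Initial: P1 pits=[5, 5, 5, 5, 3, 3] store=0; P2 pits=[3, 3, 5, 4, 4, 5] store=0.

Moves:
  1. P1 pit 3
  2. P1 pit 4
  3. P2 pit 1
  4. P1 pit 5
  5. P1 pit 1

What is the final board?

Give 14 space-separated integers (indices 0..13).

Move 1: P1 pit3 -> P1=[5,5,5,0,4,4](1) P2=[4,4,5,4,4,5](0)
Move 2: P1 pit4 -> P1=[5,5,5,0,0,5](2) P2=[5,5,5,4,4,5](0)
Move 3: P2 pit1 -> P1=[5,5,5,0,0,5](2) P2=[5,0,6,5,5,6](1)
Move 4: P1 pit5 -> P1=[5,5,5,0,0,0](3) P2=[6,1,7,6,5,6](1)
Move 5: P1 pit1 -> P1=[5,0,6,1,1,1](4) P2=[6,1,7,6,5,6](1)

Answer: 5 0 6 1 1 1 4 6 1 7 6 5 6 1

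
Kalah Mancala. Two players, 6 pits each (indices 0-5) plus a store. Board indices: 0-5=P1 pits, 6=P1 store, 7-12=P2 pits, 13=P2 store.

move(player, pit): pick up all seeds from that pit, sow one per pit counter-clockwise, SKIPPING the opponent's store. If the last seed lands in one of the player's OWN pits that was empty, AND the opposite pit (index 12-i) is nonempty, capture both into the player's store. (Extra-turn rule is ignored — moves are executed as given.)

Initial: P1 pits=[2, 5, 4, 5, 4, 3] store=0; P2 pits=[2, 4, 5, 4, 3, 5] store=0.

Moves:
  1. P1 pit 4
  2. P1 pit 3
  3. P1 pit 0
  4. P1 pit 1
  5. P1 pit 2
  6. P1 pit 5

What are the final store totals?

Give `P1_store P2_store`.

Move 1: P1 pit4 -> P1=[2,5,4,5,0,4](1) P2=[3,5,5,4,3,5](0)
Move 2: P1 pit3 -> P1=[2,5,4,0,1,5](2) P2=[4,6,5,4,3,5](0)
Move 3: P1 pit0 -> P1=[0,6,5,0,1,5](2) P2=[4,6,5,4,3,5](0)
Move 4: P1 pit1 -> P1=[0,0,6,1,2,6](3) P2=[5,6,5,4,3,5](0)
Move 5: P1 pit2 -> P1=[0,0,0,2,3,7](4) P2=[6,7,5,4,3,5](0)
Move 6: P1 pit5 -> P1=[0,0,0,2,3,0](5) P2=[7,8,6,5,4,6](0)

Answer: 5 0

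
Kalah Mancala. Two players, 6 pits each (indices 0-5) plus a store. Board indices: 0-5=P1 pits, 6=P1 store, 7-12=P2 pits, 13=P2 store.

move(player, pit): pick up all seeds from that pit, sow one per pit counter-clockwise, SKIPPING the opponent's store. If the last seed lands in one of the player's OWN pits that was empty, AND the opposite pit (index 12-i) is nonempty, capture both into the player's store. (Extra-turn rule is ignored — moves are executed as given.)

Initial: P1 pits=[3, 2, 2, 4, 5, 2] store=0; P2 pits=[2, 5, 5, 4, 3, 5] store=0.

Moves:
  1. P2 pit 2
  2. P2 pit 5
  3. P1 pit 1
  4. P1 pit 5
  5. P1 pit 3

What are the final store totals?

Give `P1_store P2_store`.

Answer: 2 2

Derivation:
Move 1: P2 pit2 -> P1=[4,2,2,4,5,2](0) P2=[2,5,0,5,4,6](1)
Move 2: P2 pit5 -> P1=[5,3,3,5,6,2](0) P2=[2,5,0,5,4,0](2)
Move 3: P1 pit1 -> P1=[5,0,4,6,7,2](0) P2=[2,5,0,5,4,0](2)
Move 4: P1 pit5 -> P1=[5,0,4,6,7,0](1) P2=[3,5,0,5,4,0](2)
Move 5: P1 pit3 -> P1=[5,0,4,0,8,1](2) P2=[4,6,1,5,4,0](2)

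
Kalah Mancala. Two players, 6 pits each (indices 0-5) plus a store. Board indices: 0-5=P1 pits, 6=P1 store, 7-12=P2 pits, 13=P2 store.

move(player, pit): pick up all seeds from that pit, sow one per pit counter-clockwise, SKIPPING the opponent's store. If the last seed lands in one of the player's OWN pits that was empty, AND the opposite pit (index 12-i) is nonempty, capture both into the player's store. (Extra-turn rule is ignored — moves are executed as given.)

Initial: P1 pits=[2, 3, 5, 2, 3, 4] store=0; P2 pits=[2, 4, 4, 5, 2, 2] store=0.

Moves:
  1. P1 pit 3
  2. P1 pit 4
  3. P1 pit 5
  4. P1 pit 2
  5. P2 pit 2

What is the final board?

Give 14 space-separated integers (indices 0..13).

Move 1: P1 pit3 -> P1=[2,3,5,0,4,5](0) P2=[2,4,4,5,2,2](0)
Move 2: P1 pit4 -> P1=[2,3,5,0,0,6](1) P2=[3,5,4,5,2,2](0)
Move 3: P1 pit5 -> P1=[2,3,5,0,0,0](2) P2=[4,6,5,6,3,2](0)
Move 4: P1 pit2 -> P1=[2,3,0,1,1,1](3) P2=[5,6,5,6,3,2](0)
Move 5: P2 pit2 -> P1=[3,3,0,1,1,1](3) P2=[5,6,0,7,4,3](1)

Answer: 3 3 0 1 1 1 3 5 6 0 7 4 3 1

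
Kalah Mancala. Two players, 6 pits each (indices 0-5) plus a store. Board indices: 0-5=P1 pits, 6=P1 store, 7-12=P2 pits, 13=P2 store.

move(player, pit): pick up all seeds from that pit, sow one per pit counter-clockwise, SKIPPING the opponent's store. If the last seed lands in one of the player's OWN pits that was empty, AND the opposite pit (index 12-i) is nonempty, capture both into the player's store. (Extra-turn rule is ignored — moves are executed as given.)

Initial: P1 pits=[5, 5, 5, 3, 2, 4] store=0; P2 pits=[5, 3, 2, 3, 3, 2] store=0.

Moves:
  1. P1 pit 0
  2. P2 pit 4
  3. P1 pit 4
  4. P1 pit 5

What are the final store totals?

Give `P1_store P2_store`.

Move 1: P1 pit0 -> P1=[0,6,6,4,3,5](0) P2=[5,3,2,3,3,2](0)
Move 2: P2 pit4 -> P1=[1,6,6,4,3,5](0) P2=[5,3,2,3,0,3](1)
Move 3: P1 pit4 -> P1=[1,6,6,4,0,6](1) P2=[6,3,2,3,0,3](1)
Move 4: P1 pit5 -> P1=[1,6,6,4,0,0](2) P2=[7,4,3,4,1,3](1)

Answer: 2 1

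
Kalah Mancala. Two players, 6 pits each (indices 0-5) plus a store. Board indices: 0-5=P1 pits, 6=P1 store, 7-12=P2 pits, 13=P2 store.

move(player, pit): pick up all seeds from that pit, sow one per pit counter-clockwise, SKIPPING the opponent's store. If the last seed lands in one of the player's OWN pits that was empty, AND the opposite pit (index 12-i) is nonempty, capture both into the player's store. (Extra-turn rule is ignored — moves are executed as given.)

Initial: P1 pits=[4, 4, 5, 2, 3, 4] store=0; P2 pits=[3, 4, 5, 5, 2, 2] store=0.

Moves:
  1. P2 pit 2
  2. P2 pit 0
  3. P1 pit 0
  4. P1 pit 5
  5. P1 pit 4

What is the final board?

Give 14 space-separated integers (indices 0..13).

Move 1: P2 pit2 -> P1=[5,4,5,2,3,4](0) P2=[3,4,0,6,3,3](1)
Move 2: P2 pit0 -> P1=[5,4,5,2,3,4](0) P2=[0,5,1,7,3,3](1)
Move 3: P1 pit0 -> P1=[0,5,6,3,4,5](0) P2=[0,5,1,7,3,3](1)
Move 4: P1 pit5 -> P1=[0,5,6,3,4,0](1) P2=[1,6,2,8,3,3](1)
Move 5: P1 pit4 -> P1=[0,5,6,3,0,1](2) P2=[2,7,2,8,3,3](1)

Answer: 0 5 6 3 0 1 2 2 7 2 8 3 3 1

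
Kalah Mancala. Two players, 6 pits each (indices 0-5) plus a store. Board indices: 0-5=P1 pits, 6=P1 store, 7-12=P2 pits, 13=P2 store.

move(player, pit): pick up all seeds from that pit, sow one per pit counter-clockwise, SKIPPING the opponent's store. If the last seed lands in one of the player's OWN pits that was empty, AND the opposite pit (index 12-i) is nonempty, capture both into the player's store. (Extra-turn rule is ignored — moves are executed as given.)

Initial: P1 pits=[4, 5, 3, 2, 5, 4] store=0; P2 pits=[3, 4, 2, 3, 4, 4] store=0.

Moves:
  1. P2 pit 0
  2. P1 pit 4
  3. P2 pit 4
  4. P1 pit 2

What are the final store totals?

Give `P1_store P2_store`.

Answer: 1 1

Derivation:
Move 1: P2 pit0 -> P1=[4,5,3,2,5,4](0) P2=[0,5,3,4,4,4](0)
Move 2: P1 pit4 -> P1=[4,5,3,2,0,5](1) P2=[1,6,4,4,4,4](0)
Move 3: P2 pit4 -> P1=[5,6,3,2,0,5](1) P2=[1,6,4,4,0,5](1)
Move 4: P1 pit2 -> P1=[5,6,0,3,1,6](1) P2=[1,6,4,4,0,5](1)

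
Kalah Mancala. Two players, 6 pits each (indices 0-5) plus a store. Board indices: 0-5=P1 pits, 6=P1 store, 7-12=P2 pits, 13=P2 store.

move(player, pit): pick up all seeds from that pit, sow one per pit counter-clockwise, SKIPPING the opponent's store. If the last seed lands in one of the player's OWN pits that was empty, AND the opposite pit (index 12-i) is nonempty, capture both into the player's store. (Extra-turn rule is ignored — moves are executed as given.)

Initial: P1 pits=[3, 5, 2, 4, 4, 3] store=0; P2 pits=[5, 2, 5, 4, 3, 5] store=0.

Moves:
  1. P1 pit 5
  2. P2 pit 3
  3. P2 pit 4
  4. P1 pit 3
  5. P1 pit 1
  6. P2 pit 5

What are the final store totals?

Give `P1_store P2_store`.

Move 1: P1 pit5 -> P1=[3,5,2,4,4,0](1) P2=[6,3,5,4,3,5](0)
Move 2: P2 pit3 -> P1=[4,5,2,4,4,0](1) P2=[6,3,5,0,4,6](1)
Move 3: P2 pit4 -> P1=[5,6,2,4,4,0](1) P2=[6,3,5,0,0,7](2)
Move 4: P1 pit3 -> P1=[5,6,2,0,5,1](2) P2=[7,3,5,0,0,7](2)
Move 5: P1 pit1 -> P1=[5,0,3,1,6,2](3) P2=[8,3,5,0,0,7](2)
Move 6: P2 pit5 -> P1=[6,1,4,2,7,3](3) P2=[8,3,5,0,0,0](3)

Answer: 3 3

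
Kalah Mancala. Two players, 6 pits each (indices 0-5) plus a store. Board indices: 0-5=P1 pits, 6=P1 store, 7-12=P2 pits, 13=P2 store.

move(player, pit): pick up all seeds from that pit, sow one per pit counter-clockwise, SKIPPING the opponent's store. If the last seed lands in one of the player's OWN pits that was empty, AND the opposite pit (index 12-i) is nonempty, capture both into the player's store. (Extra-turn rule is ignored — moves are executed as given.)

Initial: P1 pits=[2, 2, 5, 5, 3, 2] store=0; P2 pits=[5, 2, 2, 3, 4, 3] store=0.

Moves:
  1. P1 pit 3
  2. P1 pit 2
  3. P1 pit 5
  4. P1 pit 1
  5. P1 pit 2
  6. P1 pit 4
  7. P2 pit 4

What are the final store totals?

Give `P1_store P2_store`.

Answer: 4 1

Derivation:
Move 1: P1 pit3 -> P1=[2,2,5,0,4,3](1) P2=[6,3,2,3,4,3](0)
Move 2: P1 pit2 -> P1=[2,2,0,1,5,4](2) P2=[7,3,2,3,4,3](0)
Move 3: P1 pit5 -> P1=[2,2,0,1,5,0](3) P2=[8,4,3,3,4,3](0)
Move 4: P1 pit1 -> P1=[2,0,1,2,5,0](3) P2=[8,4,3,3,4,3](0)
Move 5: P1 pit2 -> P1=[2,0,0,3,5,0](3) P2=[8,4,3,3,4,3](0)
Move 6: P1 pit4 -> P1=[2,0,0,3,0,1](4) P2=[9,5,4,3,4,3](0)
Move 7: P2 pit4 -> P1=[3,1,0,3,0,1](4) P2=[9,5,4,3,0,4](1)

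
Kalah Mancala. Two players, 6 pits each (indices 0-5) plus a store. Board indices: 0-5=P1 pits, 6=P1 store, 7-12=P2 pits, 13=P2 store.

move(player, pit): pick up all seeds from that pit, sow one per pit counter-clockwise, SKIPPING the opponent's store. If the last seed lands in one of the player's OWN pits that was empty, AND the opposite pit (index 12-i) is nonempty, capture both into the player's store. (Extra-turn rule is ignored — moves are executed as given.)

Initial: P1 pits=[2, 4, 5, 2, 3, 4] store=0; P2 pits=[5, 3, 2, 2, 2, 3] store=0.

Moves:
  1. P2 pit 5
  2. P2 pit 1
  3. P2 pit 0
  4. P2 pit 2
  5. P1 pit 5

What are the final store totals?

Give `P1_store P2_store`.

Answer: 1 6

Derivation:
Move 1: P2 pit5 -> P1=[3,5,5,2,3,4](0) P2=[5,3,2,2,2,0](1)
Move 2: P2 pit1 -> P1=[3,5,5,2,3,4](0) P2=[5,0,3,3,3,0](1)
Move 3: P2 pit0 -> P1=[0,5,5,2,3,4](0) P2=[0,1,4,4,4,0](5)
Move 4: P2 pit2 -> P1=[0,5,5,2,3,4](0) P2=[0,1,0,5,5,1](6)
Move 5: P1 pit5 -> P1=[0,5,5,2,3,0](1) P2=[1,2,1,5,5,1](6)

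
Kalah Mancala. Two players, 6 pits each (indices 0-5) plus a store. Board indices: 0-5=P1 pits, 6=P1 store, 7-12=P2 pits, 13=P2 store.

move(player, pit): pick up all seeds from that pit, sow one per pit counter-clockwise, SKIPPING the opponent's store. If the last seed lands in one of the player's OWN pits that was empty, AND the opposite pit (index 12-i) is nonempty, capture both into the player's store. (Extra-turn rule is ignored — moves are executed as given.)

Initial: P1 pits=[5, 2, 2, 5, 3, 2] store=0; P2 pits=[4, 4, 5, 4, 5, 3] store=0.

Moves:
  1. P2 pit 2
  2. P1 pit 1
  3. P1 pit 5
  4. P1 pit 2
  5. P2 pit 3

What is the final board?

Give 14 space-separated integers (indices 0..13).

Move 1: P2 pit2 -> P1=[6,2,2,5,3,2](0) P2=[4,4,0,5,6,4](1)
Move 2: P1 pit1 -> P1=[6,0,3,6,3,2](0) P2=[4,4,0,5,6,4](1)
Move 3: P1 pit5 -> P1=[6,0,3,6,3,0](1) P2=[5,4,0,5,6,4](1)
Move 4: P1 pit2 -> P1=[6,0,0,7,4,0](7) P2=[0,4,0,5,6,4](1)
Move 5: P2 pit3 -> P1=[7,1,0,7,4,0](7) P2=[0,4,0,0,7,5](2)

Answer: 7 1 0 7 4 0 7 0 4 0 0 7 5 2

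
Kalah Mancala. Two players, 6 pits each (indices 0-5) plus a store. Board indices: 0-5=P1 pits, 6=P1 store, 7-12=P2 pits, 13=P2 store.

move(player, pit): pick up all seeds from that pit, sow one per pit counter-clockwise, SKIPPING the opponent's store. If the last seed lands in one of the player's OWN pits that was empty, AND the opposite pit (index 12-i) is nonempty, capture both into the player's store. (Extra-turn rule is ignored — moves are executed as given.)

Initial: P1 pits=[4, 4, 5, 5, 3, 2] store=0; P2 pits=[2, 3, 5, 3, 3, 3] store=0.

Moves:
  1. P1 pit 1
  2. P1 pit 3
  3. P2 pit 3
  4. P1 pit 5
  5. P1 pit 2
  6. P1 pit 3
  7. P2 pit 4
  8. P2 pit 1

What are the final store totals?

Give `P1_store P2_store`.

Move 1: P1 pit1 -> P1=[4,0,6,6,4,3](0) P2=[2,3,5,3,3,3](0)
Move 2: P1 pit3 -> P1=[4,0,6,0,5,4](1) P2=[3,4,6,3,3,3](0)
Move 3: P2 pit3 -> P1=[4,0,6,0,5,4](1) P2=[3,4,6,0,4,4](1)
Move 4: P1 pit5 -> P1=[4,0,6,0,5,0](2) P2=[4,5,7,0,4,4](1)
Move 5: P1 pit2 -> P1=[4,0,0,1,6,1](3) P2=[5,6,7,0,4,4](1)
Move 6: P1 pit3 -> P1=[4,0,0,0,7,1](3) P2=[5,6,7,0,4,4](1)
Move 7: P2 pit4 -> P1=[5,1,0,0,7,1](3) P2=[5,6,7,0,0,5](2)
Move 8: P2 pit1 -> P1=[6,1,0,0,7,1](3) P2=[5,0,8,1,1,6](3)

Answer: 3 3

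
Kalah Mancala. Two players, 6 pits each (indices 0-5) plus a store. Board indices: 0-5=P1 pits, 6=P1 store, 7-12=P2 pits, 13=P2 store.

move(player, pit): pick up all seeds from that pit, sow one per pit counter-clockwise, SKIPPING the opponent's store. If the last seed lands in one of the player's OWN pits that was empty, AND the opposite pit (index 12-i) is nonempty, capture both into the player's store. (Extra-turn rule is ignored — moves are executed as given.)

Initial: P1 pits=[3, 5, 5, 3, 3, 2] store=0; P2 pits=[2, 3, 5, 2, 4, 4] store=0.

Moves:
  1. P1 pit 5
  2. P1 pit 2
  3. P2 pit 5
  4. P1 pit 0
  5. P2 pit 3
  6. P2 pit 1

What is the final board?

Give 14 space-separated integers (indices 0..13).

Move 1: P1 pit5 -> P1=[3,5,5,3,3,0](1) P2=[3,3,5,2,4,4](0)
Move 2: P1 pit2 -> P1=[3,5,0,4,4,1](2) P2=[4,3,5,2,4,4](0)
Move 3: P2 pit5 -> P1=[4,6,1,4,4,1](2) P2=[4,3,5,2,4,0](1)
Move 4: P1 pit0 -> P1=[0,7,2,5,5,1](2) P2=[4,3,5,2,4,0](1)
Move 5: P2 pit3 -> P1=[0,7,2,5,5,1](2) P2=[4,3,5,0,5,1](1)
Move 6: P2 pit1 -> P1=[0,7,2,5,5,1](2) P2=[4,0,6,1,6,1](1)

Answer: 0 7 2 5 5 1 2 4 0 6 1 6 1 1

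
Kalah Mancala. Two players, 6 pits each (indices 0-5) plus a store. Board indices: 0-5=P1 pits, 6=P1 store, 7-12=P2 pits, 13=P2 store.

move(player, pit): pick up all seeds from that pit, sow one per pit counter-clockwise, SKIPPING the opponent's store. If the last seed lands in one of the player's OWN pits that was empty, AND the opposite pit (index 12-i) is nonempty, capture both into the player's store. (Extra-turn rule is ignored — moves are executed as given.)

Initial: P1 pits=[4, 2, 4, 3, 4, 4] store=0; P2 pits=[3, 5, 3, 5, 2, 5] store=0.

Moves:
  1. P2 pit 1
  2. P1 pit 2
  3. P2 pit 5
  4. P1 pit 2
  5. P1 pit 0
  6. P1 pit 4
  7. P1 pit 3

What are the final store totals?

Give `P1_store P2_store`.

Answer: 3 2

Derivation:
Move 1: P2 pit1 -> P1=[4,2,4,3,4,4](0) P2=[3,0,4,6,3,6](1)
Move 2: P1 pit2 -> P1=[4,2,0,4,5,5](1) P2=[3,0,4,6,3,6](1)
Move 3: P2 pit5 -> P1=[5,3,1,5,6,5](1) P2=[3,0,4,6,3,0](2)
Move 4: P1 pit2 -> P1=[5,3,0,6,6,5](1) P2=[3,0,4,6,3,0](2)
Move 5: P1 pit0 -> P1=[0,4,1,7,7,6](1) P2=[3,0,4,6,3,0](2)
Move 6: P1 pit4 -> P1=[0,4,1,7,0,7](2) P2=[4,1,5,7,4,0](2)
Move 7: P1 pit3 -> P1=[0,4,1,0,1,8](3) P2=[5,2,6,8,4,0](2)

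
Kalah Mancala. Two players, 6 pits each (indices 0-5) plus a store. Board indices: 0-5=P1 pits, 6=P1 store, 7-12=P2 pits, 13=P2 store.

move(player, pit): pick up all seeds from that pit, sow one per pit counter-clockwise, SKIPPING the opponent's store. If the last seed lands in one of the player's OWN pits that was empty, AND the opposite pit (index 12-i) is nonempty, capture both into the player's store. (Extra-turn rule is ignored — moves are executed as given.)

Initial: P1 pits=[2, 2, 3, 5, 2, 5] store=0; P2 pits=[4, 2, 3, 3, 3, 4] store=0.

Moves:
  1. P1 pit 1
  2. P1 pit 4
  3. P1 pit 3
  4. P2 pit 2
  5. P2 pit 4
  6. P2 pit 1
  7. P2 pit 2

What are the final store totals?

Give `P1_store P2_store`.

Move 1: P1 pit1 -> P1=[2,0,4,6,2,5](0) P2=[4,2,3,3,3,4](0)
Move 2: P1 pit4 -> P1=[2,0,4,6,0,6](1) P2=[4,2,3,3,3,4](0)
Move 3: P1 pit3 -> P1=[2,0,4,0,1,7](2) P2=[5,3,4,3,3,4](0)
Move 4: P2 pit2 -> P1=[2,0,4,0,1,7](2) P2=[5,3,0,4,4,5](1)
Move 5: P2 pit4 -> P1=[3,1,4,0,1,7](2) P2=[5,3,0,4,0,6](2)
Move 6: P2 pit1 -> P1=[3,0,4,0,1,7](2) P2=[5,0,1,5,0,6](4)
Move 7: P2 pit2 -> P1=[3,0,4,0,1,7](2) P2=[5,0,0,6,0,6](4)

Answer: 2 4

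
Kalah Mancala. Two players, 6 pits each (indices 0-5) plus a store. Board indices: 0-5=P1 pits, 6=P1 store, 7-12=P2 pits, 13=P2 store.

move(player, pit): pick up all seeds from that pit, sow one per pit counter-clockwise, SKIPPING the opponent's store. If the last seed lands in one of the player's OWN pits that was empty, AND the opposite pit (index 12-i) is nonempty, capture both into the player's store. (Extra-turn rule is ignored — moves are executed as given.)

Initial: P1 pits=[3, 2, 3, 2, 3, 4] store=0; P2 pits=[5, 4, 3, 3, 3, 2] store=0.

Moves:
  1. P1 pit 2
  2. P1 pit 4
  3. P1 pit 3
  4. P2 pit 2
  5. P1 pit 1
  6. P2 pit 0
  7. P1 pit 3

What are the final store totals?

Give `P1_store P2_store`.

Move 1: P1 pit2 -> P1=[3,2,0,3,4,5](0) P2=[5,4,3,3,3,2](0)
Move 2: P1 pit4 -> P1=[3,2,0,3,0,6](1) P2=[6,5,3,3,3,2](0)
Move 3: P1 pit3 -> P1=[3,2,0,0,1,7](2) P2=[6,5,3,3,3,2](0)
Move 4: P2 pit2 -> P1=[3,2,0,0,1,7](2) P2=[6,5,0,4,4,3](0)
Move 5: P1 pit1 -> P1=[3,0,1,1,1,7](2) P2=[6,5,0,4,4,3](0)
Move 6: P2 pit0 -> P1=[3,0,1,1,1,7](2) P2=[0,6,1,5,5,4](1)
Move 7: P1 pit3 -> P1=[3,0,1,0,2,7](2) P2=[0,6,1,5,5,4](1)

Answer: 2 1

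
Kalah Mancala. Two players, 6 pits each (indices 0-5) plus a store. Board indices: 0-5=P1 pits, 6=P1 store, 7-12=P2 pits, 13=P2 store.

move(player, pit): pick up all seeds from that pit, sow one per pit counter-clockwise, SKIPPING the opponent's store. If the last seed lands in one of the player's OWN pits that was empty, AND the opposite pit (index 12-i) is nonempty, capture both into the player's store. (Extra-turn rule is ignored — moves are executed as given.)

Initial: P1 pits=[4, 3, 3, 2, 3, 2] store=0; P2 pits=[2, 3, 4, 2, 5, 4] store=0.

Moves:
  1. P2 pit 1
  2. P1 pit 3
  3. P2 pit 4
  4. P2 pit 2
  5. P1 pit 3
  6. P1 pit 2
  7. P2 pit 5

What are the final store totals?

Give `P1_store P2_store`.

Answer: 1 3

Derivation:
Move 1: P2 pit1 -> P1=[4,3,3,2,3,2](0) P2=[2,0,5,3,6,4](0)
Move 2: P1 pit3 -> P1=[4,3,3,0,4,3](0) P2=[2,0,5,3,6,4](0)
Move 3: P2 pit4 -> P1=[5,4,4,1,4,3](0) P2=[2,0,5,3,0,5](1)
Move 4: P2 pit2 -> P1=[6,4,4,1,4,3](0) P2=[2,0,0,4,1,6](2)
Move 5: P1 pit3 -> P1=[6,4,4,0,5,3](0) P2=[2,0,0,4,1,6](2)
Move 6: P1 pit2 -> P1=[6,4,0,1,6,4](1) P2=[2,0,0,4,1,6](2)
Move 7: P2 pit5 -> P1=[7,5,1,2,7,4](1) P2=[2,0,0,4,1,0](3)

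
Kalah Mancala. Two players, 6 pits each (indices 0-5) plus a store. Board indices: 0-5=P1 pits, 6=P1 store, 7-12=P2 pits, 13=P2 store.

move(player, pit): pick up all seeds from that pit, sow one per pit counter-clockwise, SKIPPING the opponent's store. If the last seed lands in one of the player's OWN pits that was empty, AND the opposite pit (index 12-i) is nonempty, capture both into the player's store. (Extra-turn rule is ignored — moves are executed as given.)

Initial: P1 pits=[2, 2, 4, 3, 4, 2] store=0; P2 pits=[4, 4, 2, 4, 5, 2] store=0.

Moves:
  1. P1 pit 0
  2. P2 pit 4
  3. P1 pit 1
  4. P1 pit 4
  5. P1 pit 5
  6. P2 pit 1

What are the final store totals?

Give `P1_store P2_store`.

Answer: 2 2

Derivation:
Move 1: P1 pit0 -> P1=[0,3,5,3,4,2](0) P2=[4,4,2,4,5,2](0)
Move 2: P2 pit4 -> P1=[1,4,6,3,4,2](0) P2=[4,4,2,4,0,3](1)
Move 3: P1 pit1 -> P1=[1,0,7,4,5,3](0) P2=[4,4,2,4,0,3](1)
Move 4: P1 pit4 -> P1=[1,0,7,4,0,4](1) P2=[5,5,3,4,0,3](1)
Move 5: P1 pit5 -> P1=[1,0,7,4,0,0](2) P2=[6,6,4,4,0,3](1)
Move 6: P2 pit1 -> P1=[2,0,7,4,0,0](2) P2=[6,0,5,5,1,4](2)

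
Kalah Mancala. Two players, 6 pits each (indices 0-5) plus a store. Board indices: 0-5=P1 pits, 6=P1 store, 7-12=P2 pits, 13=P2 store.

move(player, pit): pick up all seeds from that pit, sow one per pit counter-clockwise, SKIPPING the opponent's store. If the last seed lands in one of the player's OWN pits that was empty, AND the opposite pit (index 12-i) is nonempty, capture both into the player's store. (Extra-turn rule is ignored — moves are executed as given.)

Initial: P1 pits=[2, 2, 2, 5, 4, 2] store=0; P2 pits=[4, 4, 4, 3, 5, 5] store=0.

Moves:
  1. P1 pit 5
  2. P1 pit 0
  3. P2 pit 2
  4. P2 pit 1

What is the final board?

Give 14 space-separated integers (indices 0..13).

Move 1: P1 pit5 -> P1=[2,2,2,5,4,0](1) P2=[5,4,4,3,5,5](0)
Move 2: P1 pit0 -> P1=[0,3,3,5,4,0](1) P2=[5,4,4,3,5,5](0)
Move 3: P2 pit2 -> P1=[0,3,3,5,4,0](1) P2=[5,4,0,4,6,6](1)
Move 4: P2 pit1 -> P1=[0,3,3,5,4,0](1) P2=[5,0,1,5,7,7](1)

Answer: 0 3 3 5 4 0 1 5 0 1 5 7 7 1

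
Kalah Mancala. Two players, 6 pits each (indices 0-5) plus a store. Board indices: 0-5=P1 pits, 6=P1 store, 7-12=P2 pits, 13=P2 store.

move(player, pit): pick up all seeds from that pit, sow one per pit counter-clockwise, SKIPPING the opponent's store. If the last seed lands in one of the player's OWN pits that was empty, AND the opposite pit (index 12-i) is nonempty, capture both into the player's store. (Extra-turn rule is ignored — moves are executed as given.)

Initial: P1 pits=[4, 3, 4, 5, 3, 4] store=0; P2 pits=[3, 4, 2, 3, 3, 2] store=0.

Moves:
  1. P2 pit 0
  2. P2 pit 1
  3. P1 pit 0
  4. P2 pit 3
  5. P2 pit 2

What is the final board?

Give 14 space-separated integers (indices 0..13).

Answer: 1 5 5 6 4 4 0 0 0 0 1 6 5 3

Derivation:
Move 1: P2 pit0 -> P1=[4,3,4,5,3,4](0) P2=[0,5,3,4,3,2](0)
Move 2: P2 pit1 -> P1=[4,3,4,5,3,4](0) P2=[0,0,4,5,4,3](1)
Move 3: P1 pit0 -> P1=[0,4,5,6,4,4](0) P2=[0,0,4,5,4,3](1)
Move 4: P2 pit3 -> P1=[1,5,5,6,4,4](0) P2=[0,0,4,0,5,4](2)
Move 5: P2 pit2 -> P1=[1,5,5,6,4,4](0) P2=[0,0,0,1,6,5](3)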